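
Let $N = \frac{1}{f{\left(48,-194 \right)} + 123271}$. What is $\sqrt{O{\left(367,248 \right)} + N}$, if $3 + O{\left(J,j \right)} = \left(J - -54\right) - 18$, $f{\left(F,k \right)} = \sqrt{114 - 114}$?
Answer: $\frac{\sqrt{6078295899671}}{123271} \approx 20.0$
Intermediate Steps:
$f{\left(F,k \right)} = 0$ ($f{\left(F,k \right)} = \sqrt{0} = 0$)
$N = \frac{1}{123271}$ ($N = \frac{1}{0 + 123271} = \frac{1}{123271} \approx 8.1122 \cdot 10^{-6}$)
$O{\left(J,j \right)} = 33 + J$ ($O{\left(J,j \right)} = -3 + \left(\left(J - -54\right) - 18\right) = -3 + \left(\left(J + 54\right) - 18\right) = -3 + \left(\left(54 + J\right) - 18\right) = -3 + \left(36 + J\right) = 33 + J$)
$\sqrt{O{\left(367,248 \right)} + N} = \sqrt{\left(33 + 367\right) + \frac{1}{123271}} = \sqrt{400 + \frac{1}{123271}} = \sqrt{\frac{49308401}{123271}} = \frac{\sqrt{6078295899671}}{123271}$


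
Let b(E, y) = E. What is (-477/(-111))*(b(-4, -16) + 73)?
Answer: 10971/37 ≈ 296.51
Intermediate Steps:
(-477/(-111))*(b(-4, -16) + 73) = (-477/(-111))*(-4 + 73) = -477*(-1/111)*69 = (159/37)*69 = 10971/37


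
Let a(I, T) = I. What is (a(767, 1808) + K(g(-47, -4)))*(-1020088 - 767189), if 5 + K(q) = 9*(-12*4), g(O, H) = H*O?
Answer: -589801410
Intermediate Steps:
K(q) = -437 (K(q) = -5 + 9*(-12*4) = -5 + 9*(-48) = -5 - 432 = -437)
(a(767, 1808) + K(g(-47, -4)))*(-1020088 - 767189) = (767 - 437)*(-1020088 - 767189) = 330*(-1787277) = -589801410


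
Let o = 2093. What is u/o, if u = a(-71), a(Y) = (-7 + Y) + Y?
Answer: -149/2093 ≈ -0.071190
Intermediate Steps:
a(Y) = -7 + 2*Y
u = -149 (u = -7 + 2*(-71) = -7 - 142 = -149)
u/o = -149/2093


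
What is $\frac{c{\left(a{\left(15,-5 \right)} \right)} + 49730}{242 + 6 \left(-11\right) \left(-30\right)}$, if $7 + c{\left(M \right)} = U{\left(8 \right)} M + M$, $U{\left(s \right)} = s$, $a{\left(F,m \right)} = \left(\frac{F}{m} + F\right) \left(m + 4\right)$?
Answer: $\frac{49615}{2222} \approx 22.329$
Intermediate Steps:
$a{\left(F,m \right)} = \left(4 + m\right) \left(F + \frac{F}{m}\right)$ ($a{\left(F,m \right)} = \left(F + \frac{F}{m}\right) \left(4 + m\right) = \left(4 + m\right) \left(F + \frac{F}{m}\right)$)
$c{\left(M \right)} = -7 + 9 M$ ($c{\left(M \right)} = -7 + \left(8 M + M\right) = -7 + 9 M$)
$\frac{c{\left(a{\left(15,-5 \right)} \right)} + 49730}{242 + 6 \left(-11\right) \left(-30\right)} = \frac{\left(-7 + 9 \frac{15 \left(4 - 5 \left(5 - 5\right)\right)}{-5}\right) + 49730}{242 + 6 \left(-11\right) \left(-30\right)} = \frac{\left(-7 + 9 \cdot 15 \left(- \frac{1}{5}\right) \left(4 - 0\right)\right) + 49730}{242 - -1980} = \frac{\left(-7 + 9 \cdot 15 \left(- \frac{1}{5}\right) \left(4 + 0\right)\right) + 49730}{242 + 1980} = \frac{\left(-7 + 9 \cdot 15 \left(- \frac{1}{5}\right) 4\right) + 49730}{2222} = \left(\left(-7 + 9 \left(-12\right)\right) + 49730\right) \frac{1}{2222} = \left(\left(-7 - 108\right) + 49730\right) \frac{1}{2222} = \left(-115 + 49730\right) \frac{1}{2222} = 49615 \cdot \frac{1}{2222} = \frac{49615}{2222}$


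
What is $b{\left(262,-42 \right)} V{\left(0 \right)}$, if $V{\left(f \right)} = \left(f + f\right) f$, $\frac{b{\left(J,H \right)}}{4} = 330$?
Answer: $0$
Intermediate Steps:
$b{\left(J,H \right)} = 1320$ ($b{\left(J,H \right)} = 4 \cdot 330 = 1320$)
$V{\left(f \right)} = 2 f^{2}$ ($V{\left(f \right)} = 2 f f = 2 f^{2}$)
$b{\left(262,-42 \right)} V{\left(0 \right)} = 1320 \cdot 2 \cdot 0^{2} = 1320 \cdot 2 \cdot 0 = 1320 \cdot 0 = 0$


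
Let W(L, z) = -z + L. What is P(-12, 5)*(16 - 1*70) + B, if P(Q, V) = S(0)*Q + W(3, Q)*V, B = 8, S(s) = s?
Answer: -4042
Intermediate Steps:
W(L, z) = L - z
P(Q, V) = V*(3 - Q) (P(Q, V) = 0*Q + (3 - Q)*V = 0 + V*(3 - Q) = V*(3 - Q))
P(-12, 5)*(16 - 1*70) + B = (5*(3 - 1*(-12)))*(16 - 1*70) + 8 = (5*(3 + 12))*(16 - 70) + 8 = (5*15)*(-54) + 8 = 75*(-54) + 8 = -4050 + 8 = -4042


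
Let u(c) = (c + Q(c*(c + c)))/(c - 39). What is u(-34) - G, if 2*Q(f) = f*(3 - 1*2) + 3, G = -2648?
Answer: 384361/146 ≈ 2632.6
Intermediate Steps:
Q(f) = 3/2 + f/2 (Q(f) = (f*(3 - 1*2) + 3)/2 = (f*(3 - 2) + 3)/2 = (f*1 + 3)/2 = (f + 3)/2 = (3 + f)/2 = 3/2 + f/2)
u(c) = (3/2 + c + c²)/(-39 + c) (u(c) = (c + (3/2 + (c*(c + c))/2))/(c - 39) = (c + (3/2 + (c*(2*c))/2))/(-39 + c) = (c + (3/2 + (2*c²)/2))/(-39 + c) = (c + (3/2 + c²))/(-39 + c) = (3/2 + c + c²)/(-39 + c))
u(-34) - G = (3/2 - 34 + (-34)²)/(-39 - 34) - 1*(-2648) = (3/2 - 34 + 1156)/(-73) + 2648 = -1/73*2247/2 + 2648 = -2247/146 + 2648 = 384361/146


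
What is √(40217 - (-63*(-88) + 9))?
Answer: 2*√8666 ≈ 186.18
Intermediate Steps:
√(40217 - (-63*(-88) + 9)) = √(40217 - (5544 + 9)) = √(40217 - 1*5553) = √(40217 - 5553) = √34664 = 2*√8666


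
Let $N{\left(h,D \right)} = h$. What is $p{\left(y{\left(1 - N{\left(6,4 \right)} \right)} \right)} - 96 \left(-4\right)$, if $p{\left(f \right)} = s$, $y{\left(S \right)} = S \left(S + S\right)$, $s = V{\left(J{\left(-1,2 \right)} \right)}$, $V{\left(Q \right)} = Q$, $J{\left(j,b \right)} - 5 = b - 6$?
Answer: $385$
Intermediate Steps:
$J{\left(j,b \right)} = -1 + b$ ($J{\left(j,b \right)} = 5 + \left(b - 6\right) = 5 + \left(-6 + b\right) = -1 + b$)
$s = 1$ ($s = -1 + 2 = 1$)
$y{\left(S \right)} = 2 S^{2}$ ($y{\left(S \right)} = S 2 S = 2 S^{2}$)
$p{\left(f \right)} = 1$
$p{\left(y{\left(1 - N{\left(6,4 \right)} \right)} \right)} - 96 \left(-4\right) = 1 - 96 \left(-4\right) = 1 - -384 = 1 + 384 = 385$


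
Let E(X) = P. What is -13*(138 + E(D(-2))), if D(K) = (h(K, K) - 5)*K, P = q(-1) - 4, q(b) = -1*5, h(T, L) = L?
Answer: -1677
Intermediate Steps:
q(b) = -5
P = -9 (P = -5 - 4 = -9)
D(K) = K*(-5 + K) (D(K) = (K - 5)*K = (-5 + K)*K = K*(-5 + K))
E(X) = -9
-13*(138 + E(D(-2))) = -13*(138 - 9) = -13*129 = -1677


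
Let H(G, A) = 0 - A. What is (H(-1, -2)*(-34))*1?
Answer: -68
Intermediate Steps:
H(G, A) = -A
(H(-1, -2)*(-34))*1 = (-1*(-2)*(-34))*1 = (2*(-34))*1 = -68*1 = -68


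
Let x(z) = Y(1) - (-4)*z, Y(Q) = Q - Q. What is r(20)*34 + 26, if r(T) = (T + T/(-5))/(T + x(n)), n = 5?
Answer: 198/5 ≈ 39.600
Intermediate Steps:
Y(Q) = 0
x(z) = 4*z (x(z) = 0 - (-4)*z = 0 + 4*z = 4*z)
r(T) = 4*T/(5*(20 + T)) (r(T) = (T + T/(-5))/(T + 4*5) = (T + T*(-⅕))/(T + 20) = (T - T/5)/(20 + T) = (4*T/5)/(20 + T) = 4*T/(5*(20 + T)))
r(20)*34 + 26 = ((⅘)*20/(20 + 20))*34 + 26 = ((⅘)*20/40)*34 + 26 = ((⅘)*20*(1/40))*34 + 26 = (⅖)*34 + 26 = 68/5 + 26 = 198/5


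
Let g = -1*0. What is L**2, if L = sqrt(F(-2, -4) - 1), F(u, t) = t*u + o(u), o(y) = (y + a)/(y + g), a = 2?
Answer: 7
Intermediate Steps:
g = 0
o(y) = (2 + y)/y (o(y) = (y + 2)/(y + 0) = (2 + y)/y)
F(u, t) = t*u + (2 + u)/u
L = sqrt(7) (L = sqrt((1 + 2/(-2) - 4*(-2)) - 1) = sqrt((1 + 2*(-1/2) + 8) - 1) = sqrt((1 - 1 + 8) - 1) = sqrt(8 - 1) = sqrt(7) ≈ 2.6458)
L**2 = (sqrt(7))**2 = 7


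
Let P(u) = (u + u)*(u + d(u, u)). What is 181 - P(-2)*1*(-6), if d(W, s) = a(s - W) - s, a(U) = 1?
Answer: 157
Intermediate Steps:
d(W, s) = 1 - s
P(u) = 2*u (P(u) = (u + u)*(u + (1 - u)) = (2*u)*1 = 2*u)
181 - P(-2)*1*(-6) = 181 - (2*(-2))*1*(-6) = 181 - (-4*1)*(-6) = 181 - (-4)*(-6) = 181 - 1*24 = 181 - 24 = 157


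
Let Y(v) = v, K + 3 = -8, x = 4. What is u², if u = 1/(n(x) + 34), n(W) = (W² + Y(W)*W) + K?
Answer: 1/3025 ≈ 0.00033058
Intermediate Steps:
K = -11 (K = -3 - 8 = -11)
n(W) = -11 + 2*W² (n(W) = (W² + W*W) - 11 = (W² + W²) - 11 = 2*W² - 11 = -11 + 2*W²)
u = 1/55 (u = 1/((-11 + 2*4²) + 34) = 1/((-11 + 2*16) + 34) = 1/((-11 + 32) + 34) = 1/(21 + 34) = 1/55 ≈ 0.018182)
u² = (1/55)² = 1/3025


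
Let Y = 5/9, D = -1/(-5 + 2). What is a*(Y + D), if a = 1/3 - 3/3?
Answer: -16/27 ≈ -0.59259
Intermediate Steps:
D = ⅓ (D = -1/(-3) = -1*(-⅓) = ⅓ ≈ 0.33333)
Y = 5/9 (Y = 5*(⅑) = 5/9 ≈ 0.55556)
a = -⅔ (a = 1*(⅓) - 3*⅓ = ⅓ - 1 = -⅔ ≈ -0.66667)
a*(Y + D) = -2*(5/9 + ⅓)/3 = -⅔*8/9 = -16/27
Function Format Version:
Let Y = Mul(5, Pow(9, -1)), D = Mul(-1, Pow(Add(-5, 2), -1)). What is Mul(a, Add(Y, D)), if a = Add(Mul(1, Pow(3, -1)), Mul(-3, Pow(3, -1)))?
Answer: Rational(-16, 27) ≈ -0.59259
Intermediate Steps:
D = Rational(1, 3) (D = Mul(-1, Pow(-3, -1)) = Mul(-1, Rational(-1, 3)) = Rational(1, 3) ≈ 0.33333)
Y = Rational(5, 9) (Y = Mul(5, Rational(1, 9)) = Rational(5, 9) ≈ 0.55556)
a = Rational(-2, 3) (a = Add(Mul(1, Rational(1, 3)), Mul(-3, Rational(1, 3))) = Add(Rational(1, 3), -1) = Rational(-2, 3) ≈ -0.66667)
Mul(a, Add(Y, D)) = Mul(Rational(-2, 3), Add(Rational(5, 9), Rational(1, 3))) = Mul(Rational(-2, 3), Rational(8, 9)) = Rational(-16, 27)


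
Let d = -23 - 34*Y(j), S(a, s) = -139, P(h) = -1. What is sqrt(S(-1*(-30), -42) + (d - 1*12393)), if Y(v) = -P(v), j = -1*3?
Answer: I*sqrt(12589) ≈ 112.2*I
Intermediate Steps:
j = -3
Y(v) = 1 (Y(v) = -1*(-1) = 1)
d = -57 (d = -23 - 34*1 = -23 - 34 = -57)
sqrt(S(-1*(-30), -42) + (d - 1*12393)) = sqrt(-139 + (-57 - 1*12393)) = sqrt(-139 + (-57 - 12393)) = sqrt(-139 - 12450) = sqrt(-12589) = I*sqrt(12589)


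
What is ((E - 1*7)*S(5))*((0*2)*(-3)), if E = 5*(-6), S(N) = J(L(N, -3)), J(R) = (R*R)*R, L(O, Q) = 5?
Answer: 0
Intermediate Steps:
J(R) = R³ (J(R) = R²*R = R³)
S(N) = 125 (S(N) = 5³ = 125)
E = -30
((E - 1*7)*S(5))*((0*2)*(-3)) = ((-30 - 1*7)*125)*((0*2)*(-3)) = ((-30 - 7)*125)*(0*(-3)) = -37*125*0 = -4625*0 = 0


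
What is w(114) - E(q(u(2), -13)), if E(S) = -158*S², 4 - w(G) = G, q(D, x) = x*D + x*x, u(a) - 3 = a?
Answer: 1708818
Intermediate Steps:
u(a) = 3 + a
q(D, x) = x² + D*x (q(D, x) = D*x + x² = x² + D*x)
w(G) = 4 - G
w(114) - E(q(u(2), -13)) = (4 - 1*114) - (-158)*(-13*((3 + 2) - 13))² = (4 - 114) - (-158)*(-13*(5 - 13))² = -110 - (-158)*(-13*(-8))² = -110 - (-158)*104² = -110 - (-158)*10816 = -110 - 1*(-1708928) = -110 + 1708928 = 1708818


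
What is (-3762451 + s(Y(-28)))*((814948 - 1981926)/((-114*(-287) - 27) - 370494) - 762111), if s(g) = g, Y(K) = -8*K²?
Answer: 323409465808532355/112601 ≈ 2.8722e+12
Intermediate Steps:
(-3762451 + s(Y(-28)))*((814948 - 1981926)/((-114*(-287) - 27) - 370494) - 762111) = (-3762451 - 8*(-28)²)*((814948 - 1981926)/((-114*(-287) - 27) - 370494) - 762111) = (-3762451 - 8*784)*(-1166978/((32718 - 27) - 370494) - 762111) = (-3762451 - 6272)*(-1166978/(32691 - 370494) - 762111) = -3768723*(-1166978/(-337803) - 762111) = -3768723*(-1166978*(-1/337803) - 762111) = -3768723*(1166978/337803 - 762111) = -3768723*(-257442215155/337803) = 323409465808532355/112601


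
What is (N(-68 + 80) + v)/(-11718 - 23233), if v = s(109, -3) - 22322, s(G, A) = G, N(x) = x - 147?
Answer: 22348/34951 ≈ 0.63941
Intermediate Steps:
N(x) = -147 + x
v = -22213 (v = 109 - 22322 = -22213)
(N(-68 + 80) + v)/(-11718 - 23233) = ((-147 + (-68 + 80)) - 22213)/(-11718 - 23233) = ((-147 + 12) - 22213)/(-34951) = (-135 - 22213)*(-1/34951) = -22348*(-1/34951) = 22348/34951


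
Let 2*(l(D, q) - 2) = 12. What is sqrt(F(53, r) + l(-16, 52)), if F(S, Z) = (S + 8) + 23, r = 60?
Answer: 2*sqrt(23) ≈ 9.5917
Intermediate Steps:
l(D, q) = 8 (l(D, q) = 2 + (1/2)*12 = 2 + 6 = 8)
F(S, Z) = 31 + S (F(S, Z) = (8 + S) + 23 = 31 + S)
sqrt(F(53, r) + l(-16, 52)) = sqrt((31 + 53) + 8) = sqrt(84 + 8) = sqrt(92) = 2*sqrt(23)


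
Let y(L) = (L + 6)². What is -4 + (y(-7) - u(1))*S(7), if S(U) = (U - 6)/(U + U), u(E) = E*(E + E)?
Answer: -57/14 ≈ -4.0714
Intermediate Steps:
u(E) = 2*E² (u(E) = E*(2*E) = 2*E²)
y(L) = (6 + L)²
S(U) = (-6 + U)/(2*U) (S(U) = (-6 + U)/((2*U)) = (-6 + U)*(1/(2*U)) = (-6 + U)/(2*U))
-4 + (y(-7) - u(1))*S(7) = -4 + ((6 - 7)² - 2*1²)*((½)*(-6 + 7)/7) = -4 + ((-1)² - 2)*((½)*(⅐)*1) = -4 + (1 - 1*2)*(1/14) = -4 + (1 - 2)*(1/14) = -4 - 1*1/14 = -4 - 1/14 = -57/14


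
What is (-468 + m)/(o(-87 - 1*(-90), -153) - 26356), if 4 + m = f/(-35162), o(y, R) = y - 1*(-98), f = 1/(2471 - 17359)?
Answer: 247088156031/13744278679280 ≈ 0.017978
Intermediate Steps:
f = -1/14888 (f = 1/(-14888) = -1/14888 ≈ -6.7168e-5)
o(y, R) = 98 + y (o(y, R) = y + 98 = 98 + y)
m = -2093967423/523491856 (m = -4 - 1/14888/(-35162) = -4 - 1/14888*(-1/35162) = -4 + 1/523491856 = -2093967423/523491856 ≈ -4.0000)
(-468 + m)/(o(-87 - 1*(-90), -153) - 26356) = (-468 - 2093967423/523491856)/((98 + (-87 - 1*(-90))) - 26356) = -247088156031/(523491856*((98 + (-87 + 90)) - 26356)) = -247088156031/(523491856*((98 + 3) - 26356)) = -247088156031/(523491856*(101 - 26356)) = -247088156031/523491856/(-26255) = -247088156031/523491856*(-1/26255) = 247088156031/13744278679280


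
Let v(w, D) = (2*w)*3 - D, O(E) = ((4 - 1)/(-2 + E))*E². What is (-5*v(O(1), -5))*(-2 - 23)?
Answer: -1625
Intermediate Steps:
O(E) = 3*E²/(-2 + E) (O(E) = (3/(-2 + E))*E² = 3*E²/(-2 + E))
v(w, D) = -D + 6*w (v(w, D) = 6*w - D = -D + 6*w)
(-5*v(O(1), -5))*(-2 - 23) = (-5*(-1*(-5) + 6*(3*1²/(-2 + 1))))*(-2 - 23) = -5*(5 + 6*(3*1/(-1)))*(-25) = -5*(5 + 6*(3*1*(-1)))*(-25) = -5*(5 + 6*(-3))*(-25) = -5*(5 - 18)*(-25) = -5*(-13)*(-25) = 65*(-25) = -1625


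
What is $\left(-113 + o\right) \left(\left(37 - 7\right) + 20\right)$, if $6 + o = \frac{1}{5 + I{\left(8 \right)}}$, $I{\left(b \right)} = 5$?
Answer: $-5945$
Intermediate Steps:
$o = - \frac{59}{10}$ ($o = -6 + \frac{1}{5 + 5} = -6 + \frac{1}{10} = - \frac{59}{10} \approx -5.9$)
$\left(-113 + o\right) \left(\left(37 - 7\right) + 20\right) = \left(-113 - \frac{59}{10}\right) \left(\left(37 - 7\right) + 20\right) = - \frac{1189 \left(30 + 20\right)}{10} = \left(- \frac{1189}{10}\right) 50 = -5945$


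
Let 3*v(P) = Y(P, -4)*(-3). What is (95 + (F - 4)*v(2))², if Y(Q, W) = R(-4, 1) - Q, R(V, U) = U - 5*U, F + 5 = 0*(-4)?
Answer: 1681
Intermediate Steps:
F = -5 (F = -5 + 0*(-4) = -5 + 0 = -5)
R(V, U) = -4*U
Y(Q, W) = -4 - Q (Y(Q, W) = -4*1 - Q = -4 - Q)
v(P) = 4 + P (v(P) = ((-4 - P)*(-3))/3 = (12 + 3*P)/3 = 4 + P)
(95 + (F - 4)*v(2))² = (95 + (-5 - 4)*(4 + 2))² = (95 - 9*6)² = (95 - 54)² = 41² = 1681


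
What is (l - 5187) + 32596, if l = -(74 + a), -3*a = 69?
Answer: 27358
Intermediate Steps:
a = -23 (a = -⅓*69 = -23)
l = -51 (l = -(74 - 23) = -1*51 = -51)
(l - 5187) + 32596 = (-51 - 5187) + 32596 = -5238 + 32596 = 27358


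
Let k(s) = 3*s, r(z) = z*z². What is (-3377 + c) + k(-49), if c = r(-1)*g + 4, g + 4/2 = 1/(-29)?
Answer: -102021/29 ≈ -3518.0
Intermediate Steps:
r(z) = z³
g = -59/29 (g = -2 + 1/(-29) = -2 - 1/29 = -59/29 ≈ -2.0345)
c = 175/29 (c = (-1)³*(-59/29) + 4 = -1*(-59/29) + 4 = 59/29 + 4 = 175/29 ≈ 6.0345)
(-3377 + c) + k(-49) = (-3377 + 175/29) + 3*(-49) = -97758/29 - 147 = -102021/29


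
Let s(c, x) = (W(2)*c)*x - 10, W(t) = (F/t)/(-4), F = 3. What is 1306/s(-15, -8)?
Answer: -1306/55 ≈ -23.745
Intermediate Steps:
W(t) = -3/(4*t) (W(t) = (3/t)/(-4) = (3/t)*(-¼) = -3/(4*t))
s(c, x) = -10 - 3*c*x/8 (s(c, x) = ((-¾/2)*c)*x - 10 = ((-¾*½)*c)*x - 10 = (-3*c/8)*x - 10 = -3*c*x/8 - 10 = -10 - 3*c*x/8)
1306/s(-15, -8) = 1306/(-10 - 3/8*(-15)*(-8)) = 1306/(-10 - 45) = 1306/(-55) = -1/55*1306 = -1306/55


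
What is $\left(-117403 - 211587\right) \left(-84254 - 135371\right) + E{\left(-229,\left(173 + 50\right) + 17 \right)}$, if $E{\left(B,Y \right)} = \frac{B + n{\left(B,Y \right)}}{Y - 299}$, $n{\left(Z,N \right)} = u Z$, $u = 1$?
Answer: $\frac{4263011296708}{59} \approx 7.2254 \cdot 10^{10}$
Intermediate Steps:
$n{\left(Z,N \right)} = Z$ ($n{\left(Z,N \right)} = 1 Z = Z$)
$E{\left(B,Y \right)} = \frac{2 B}{-299 + Y}$ ($E{\left(B,Y \right)} = \frac{B + B}{Y - 299} = \frac{2 B}{-299 + Y}$)
$\left(-117403 - 211587\right) \left(-84254 - 135371\right) + E{\left(-229,\left(173 + 50\right) + 17 \right)} = \left(-117403 - 211587\right) \left(-84254 - 135371\right) + 2 \left(-229\right) \frac{1}{-299 + \left(\left(173 + 50\right) + 17\right)} = \left(-328990\right) \left(-219625\right) + 2 \left(-229\right) \frac{1}{-299 + \left(223 + 17\right)} = 72254428750 + 2 \left(-229\right) \frac{1}{-299 + 240} = 72254428750 + 2 \left(-229\right) \frac{1}{-59} = 72254428750 + 2 \left(-229\right) \left(- \frac{1}{59}\right) = 72254428750 + \frac{458}{59} = \frac{4263011296708}{59}$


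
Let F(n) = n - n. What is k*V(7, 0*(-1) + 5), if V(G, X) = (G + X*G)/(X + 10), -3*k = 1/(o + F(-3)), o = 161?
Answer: -2/345 ≈ -0.0057971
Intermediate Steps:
F(n) = 0
k = -1/483 (k = -1/(3*(161 + 0)) = -⅓/161 = -⅓*1/161 = -1/483 ≈ -0.0020704)
V(G, X) = (G + G*X)/(10 + X)
k*V(7, 0*(-1) + 5) = -(1 + (0*(-1) + 5))/(69*(10 + (0*(-1) + 5))) = -(1 + (0 + 5))/(69*(10 + (0 + 5))) = -(1 + 5)/(69*(10 + 5)) = -6/(69*15) = -1/483*14/5 = -2/345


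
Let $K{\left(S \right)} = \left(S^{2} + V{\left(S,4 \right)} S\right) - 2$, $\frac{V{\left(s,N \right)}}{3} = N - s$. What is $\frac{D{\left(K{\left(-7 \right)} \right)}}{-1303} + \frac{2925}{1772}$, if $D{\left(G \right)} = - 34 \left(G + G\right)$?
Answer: $- \frac{18359989}{2308916} \approx -7.9518$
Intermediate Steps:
$V{\left(s,N \right)} = - 3 s + 3 N$ ($V{\left(s,N \right)} = 3 \left(N - s\right) = - 3 s + 3 N$)
$K{\left(S \right)} = -2 + S^{2} + S \left(12 - 3 S\right)$ ($K{\left(S \right)} = \left(S^{2} + \left(- 3 S + 3 \cdot 4\right) S\right) - 2 = \left(S^{2} + \left(- 3 S + 12\right) S\right) - 2 = \left(S^{2} + \left(12 - 3 S\right) S\right) - 2 = \left(S^{2} + S \left(12 - 3 S\right)\right) - 2 = -2 + S^{2} + S \left(12 - 3 S\right)$)
$D{\left(G \right)} = - 68 G$ ($D{\left(G \right)} = - 34 \cdot 2 G = - 68 G$)
$\frac{D{\left(K{\left(-7 \right)} \right)}}{-1303} + \frac{2925}{1772} = \frac{\left(-68\right) \left(-2 - 2 \left(-7\right)^{2} + 12 \left(-7\right)\right)}{-1303} + \frac{2925}{1772} = - 68 \left(-2 - 98 - 84\right) \left(- \frac{1}{1303}\right) + 2925 \cdot \frac{1}{1772} = - 68 \left(-2 - 98 - 84\right) \left(- \frac{1}{1303}\right) + \frac{2925}{1772} = \left(-68\right) \left(-184\right) \left(- \frac{1}{1303}\right) + \frac{2925}{1772} = 12512 \left(- \frac{1}{1303}\right) + \frac{2925}{1772} = - \frac{12512}{1303} + \frac{2925}{1772} = - \frac{18359989}{2308916}$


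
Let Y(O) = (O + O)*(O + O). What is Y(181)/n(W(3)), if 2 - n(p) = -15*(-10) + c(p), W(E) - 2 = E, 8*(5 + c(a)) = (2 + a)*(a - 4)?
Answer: -1048352/1151 ≈ -910.82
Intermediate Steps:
Y(O) = 4*O² (Y(O) = (2*O)*(2*O) = 4*O²)
c(a) = -5 + (-4 + a)*(2 + a)/8 (c(a) = -5 + ((2 + a)*(a - 4))/8 = -5 + ((2 + a)*(-4 + a))/8 = -5 + ((-4 + a)*(2 + a))/8 = -5 + (-4 + a)*(2 + a)/8)
W(E) = 2 + E
n(p) = -142 - p²/8 + p/4 (n(p) = 2 - (-15*(-10) + (-6 - p/4 + p²/8)) = 2 - (150 + (-6 - p/4 + p²/8)) = 2 - (144 - p/4 + p²/8) = 2 + (-144 - p²/8 + p/4) = -142 - p²/8 + p/4)
Y(181)/n(W(3)) = (4*181²)/(-142 - (2 + 3)²/8 + (2 + 3)/4) = (4*32761)/(-142 - ⅛*5² + (¼)*5) = 131044/(-142 - ⅛*25 + 5/4) = 131044/(-142 - 25/8 + 5/4) = 131044/(-1151/8) = 131044*(-8/1151) = -1048352/1151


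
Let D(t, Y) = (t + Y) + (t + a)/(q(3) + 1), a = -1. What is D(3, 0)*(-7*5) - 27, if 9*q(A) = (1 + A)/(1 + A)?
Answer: -195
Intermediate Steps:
q(A) = ⅑ (q(A) = ((1 + A)/(1 + A))/9 = (⅑)*1 = ⅑)
D(t, Y) = -9/10 + Y + 19*t/10 (D(t, Y) = (t + Y) + (t - 1)/(⅑ + 1) = (Y + t) + (-1 + t)/(10/9) = (Y + t) + (-1 + t)*(9/10) = (Y + t) + (-9/10 + 9*t/10) = -9/10 + Y + 19*t/10)
D(3, 0)*(-7*5) - 27 = (-9/10 + 0 + (19/10)*3)*(-7*5) - 27 = (-9/10 + 0 + 57/10)*(-35) - 27 = (24/5)*(-35) - 27 = -168 - 27 = -195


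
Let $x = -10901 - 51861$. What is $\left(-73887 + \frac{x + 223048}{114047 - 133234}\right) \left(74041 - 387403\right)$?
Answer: $\frac{63470584718730}{2741} \approx 2.3156 \cdot 10^{10}$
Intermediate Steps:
$x = -62762$
$\left(-73887 + \frac{x + 223048}{114047 - 133234}\right) \left(74041 - 387403\right) = \left(-73887 + \frac{-62762 + 223048}{114047 - 133234}\right) \left(74041 - 387403\right) = \left(-73887 + \frac{160286}{-19187}\right) \left(-313362\right) = \left(-73887 + 160286 \left(- \frac{1}{19187}\right)\right) \left(-313362\right) = \left(-73887 - \frac{22898}{2741}\right) \left(-313362\right) = \left(- \frac{202547165}{2741}\right) \left(-313362\right) = \frac{63470584718730}{2741}$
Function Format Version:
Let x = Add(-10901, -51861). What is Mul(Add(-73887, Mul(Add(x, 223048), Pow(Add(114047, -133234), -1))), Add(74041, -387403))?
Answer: Rational(63470584718730, 2741) ≈ 2.3156e+10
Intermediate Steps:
x = -62762
Mul(Add(-73887, Mul(Add(x, 223048), Pow(Add(114047, -133234), -1))), Add(74041, -387403)) = Mul(Add(-73887, Mul(Add(-62762, 223048), Pow(Add(114047, -133234), -1))), Add(74041, -387403)) = Mul(Add(-73887, Mul(160286, Pow(-19187, -1))), -313362) = Mul(Add(-73887, Mul(160286, Rational(-1, 19187))), -313362) = Mul(Add(-73887, Rational(-22898, 2741)), -313362) = Mul(Rational(-202547165, 2741), -313362) = Rational(63470584718730, 2741)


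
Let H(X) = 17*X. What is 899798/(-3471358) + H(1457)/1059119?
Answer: -433505545830/1838290606801 ≈ -0.23582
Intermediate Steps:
899798/(-3471358) + H(1457)/1059119 = 899798/(-3471358) + (17*1457)/1059119 = 899798*(-1/3471358) + 24769*(1/1059119) = -449899/1735679 + 24769/1059119 = -433505545830/1838290606801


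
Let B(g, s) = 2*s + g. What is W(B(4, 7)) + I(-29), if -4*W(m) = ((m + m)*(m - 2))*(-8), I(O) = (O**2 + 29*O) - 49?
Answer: 1103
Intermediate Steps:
B(g, s) = g + 2*s
I(O) = -49 + O**2 + 29*O
W(m) = 4*m*(-2 + m) (W(m) = -(m + m)*(m - 2)*(-8)/4 = -(2*m)*(-2 + m)*(-8)/4 = -2*m*(-2 + m)*(-8)/4 = -(-4)*m*(-2 + m) = 4*m*(-2 + m))
W(B(4, 7)) + I(-29) = 4*(4 + 2*7)*(-2 + (4 + 2*7)) + (-49 + (-29)**2 + 29*(-29)) = 4*(4 + 14)*(-2 + (4 + 14)) + (-49 + 841 - 841) = 4*18*(-2 + 18) - 49 = 4*18*16 - 49 = 1152 - 49 = 1103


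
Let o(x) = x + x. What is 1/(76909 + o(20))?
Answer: 1/76949 ≈ 1.2996e-5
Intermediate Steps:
o(x) = 2*x
1/(76909 + o(20)) = 1/(76909 + 2*20) = 1/(76909 + 40) = 1/76949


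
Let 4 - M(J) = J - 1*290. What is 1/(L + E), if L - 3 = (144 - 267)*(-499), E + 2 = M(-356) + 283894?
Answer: 1/345922 ≈ 2.8908e-6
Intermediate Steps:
M(J) = 294 - J (M(J) = 4 - (J - 1*290) = 4 - (J - 290) = 4 - (-290 + J) = 4 + (290 - J) = 294 - J)
E = 284542 (E = -2 + ((294 - 1*(-356)) + 283894) = -2 + ((294 + 356) + 283894) = -2 + (650 + 283894) = -2 + 284544 = 284542)
L = 61380 (L = 3 + (144 - 267)*(-499) = 3 - 123*(-499) = 3 + 61377 = 61380)
1/(L + E) = 1/(61380 + 284542) = 1/345922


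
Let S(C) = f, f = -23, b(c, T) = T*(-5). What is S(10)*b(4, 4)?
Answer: 460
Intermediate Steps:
b(c, T) = -5*T
S(C) = -23
S(10)*b(4, 4) = -(-115)*4 = -23*(-20) = 460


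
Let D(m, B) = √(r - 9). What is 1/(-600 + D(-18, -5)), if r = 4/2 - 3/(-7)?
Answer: -2100/1260023 - I*√322/2520046 ≈ -0.0016666 - 7.1206e-6*I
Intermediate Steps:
r = 17/7 (r = 4*(½) - 3*(-⅐) = 2 + 3/7 = 17/7 ≈ 2.4286)
D(m, B) = I*√322/7 (D(m, B) = √(17/7 - 9) = √(-46/7) = I*√322/7)
1/(-600 + D(-18, -5)) = 1/(-600 + I*√322/7)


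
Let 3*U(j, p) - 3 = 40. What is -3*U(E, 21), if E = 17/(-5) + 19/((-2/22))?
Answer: -43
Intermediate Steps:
E = -1062/5 (E = 17*(-⅕) + 19/((-2*1/22)) = -17/5 + 19/(-1/11) = -17/5 + 19*(-11) = -17/5 - 209 = -1062/5 ≈ -212.40)
U(j, p) = 43/3 (U(j, p) = 1 + (⅓)*40 = 1 + 40/3 = 43/3)
-3*U(E, 21) = -3*43/3 = -43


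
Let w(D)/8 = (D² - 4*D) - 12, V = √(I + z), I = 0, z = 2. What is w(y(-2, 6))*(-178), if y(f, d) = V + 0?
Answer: 14240 + 5696*√2 ≈ 22295.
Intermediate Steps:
V = √2 (V = √(0 + 2) = √2 ≈ 1.4142)
y(f, d) = √2 (y(f, d) = √2 + 0 = √2)
w(D) = -96 - 32*D + 8*D² (w(D) = 8*((D² - 4*D) - 12) = 8*(-12 + D² - 4*D) = -96 - 32*D + 8*D²)
w(y(-2, 6))*(-178) = (-96 - 32*√2 + 8*(√2)²)*(-178) = (-96 - 32*√2 + 8*2)*(-178) = (-96 - 32*√2 + 16)*(-178) = (-80 - 32*√2)*(-178) = 14240 + 5696*√2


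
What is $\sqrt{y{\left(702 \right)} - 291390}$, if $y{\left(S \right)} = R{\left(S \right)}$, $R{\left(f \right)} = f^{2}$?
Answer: $\sqrt{201414} \approx 448.79$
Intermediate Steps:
$y{\left(S \right)} = S^{2}$
$\sqrt{y{\left(702 \right)} - 291390} = \sqrt{702^{2} - 291390} = \sqrt{492804 - 291390} = \sqrt{201414}$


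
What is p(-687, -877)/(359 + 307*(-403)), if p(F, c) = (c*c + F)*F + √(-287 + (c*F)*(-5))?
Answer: 263959827/61681 - I*√3012782/123362 ≈ 4279.4 - 0.01407*I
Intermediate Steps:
p(F, c) = √(-287 - 5*F*c) + F*(F + c²) (p(F, c) = (c² + F)*F + √(-287 + (F*c)*(-5)) = (F + c²)*F + √(-287 - 5*F*c) = F*(F + c²) + √(-287 - 5*F*c) = √(-287 - 5*F*c) + F*(F + c²))
p(-687, -877)/(359 + 307*(-403)) = ((-687)² + √(-287 - 5*(-687)*(-877)) - 687*(-877)²)/(359 + 307*(-403)) = (471969 + √(-287 - 3012495) - 687*769129)/(359 - 123721) = (471969 + √(-3012782) - 528391623)/(-123362) = (471969 + I*√3012782 - 528391623)*(-1/123362) = (-527919654 + I*√3012782)*(-1/123362) = 263959827/61681 - I*√3012782/123362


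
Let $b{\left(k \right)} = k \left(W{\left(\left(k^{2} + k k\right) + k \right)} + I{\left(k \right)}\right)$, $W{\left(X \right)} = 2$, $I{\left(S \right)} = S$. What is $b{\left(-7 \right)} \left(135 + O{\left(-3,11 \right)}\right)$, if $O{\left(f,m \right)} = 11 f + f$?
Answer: $3465$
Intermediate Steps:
$O{\left(f,m \right)} = 12 f$
$b{\left(k \right)} = k \left(2 + k\right)$
$b{\left(-7 \right)} \left(135 + O{\left(-3,11 \right)}\right) = - 7 \left(2 - 7\right) \left(135 + 12 \left(-3\right)\right) = \left(-7\right) \left(-5\right) \left(135 - 36\right) = 35 \cdot 99 = 3465$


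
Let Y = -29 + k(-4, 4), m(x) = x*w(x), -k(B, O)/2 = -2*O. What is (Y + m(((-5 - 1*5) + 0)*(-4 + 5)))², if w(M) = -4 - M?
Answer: 5329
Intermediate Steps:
k(B, O) = 4*O (k(B, O) = -(-4)*O = 4*O)
m(x) = x*(-4 - x)
Y = -13 (Y = -29 + 4*4 = -29 + 16 = -13)
(Y + m(((-5 - 1*5) + 0)*(-4 + 5)))² = (-13 - ((-5 - 1*5) + 0)*(-4 + 5)*(4 + ((-5 - 1*5) + 0)*(-4 + 5)))² = (-13 - ((-5 - 5) + 0)*1*(4 + ((-5 - 5) + 0)*1))² = (-13 - (-10 + 0)*1*(4 + (-10 + 0)*1))² = (-13 - (-10*1)*(4 - 10*1))² = (-13 - 1*(-10)*(4 - 10))² = (-13 - 1*(-10)*(-6))² = (-13 - 60)² = (-73)² = 5329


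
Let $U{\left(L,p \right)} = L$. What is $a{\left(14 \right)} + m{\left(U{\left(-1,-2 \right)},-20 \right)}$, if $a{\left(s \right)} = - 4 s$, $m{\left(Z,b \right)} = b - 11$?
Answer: $-87$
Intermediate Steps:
$m{\left(Z,b \right)} = -11 + b$
$a{\left(14 \right)} + m{\left(U{\left(-1,-2 \right)},-20 \right)} = \left(-4\right) 14 - 31 = -56 - 31 = -87$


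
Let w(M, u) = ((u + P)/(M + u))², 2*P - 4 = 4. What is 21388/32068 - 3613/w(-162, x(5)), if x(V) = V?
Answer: -713968229122/649377 ≈ -1.0995e+6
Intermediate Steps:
P = 4 (P = 2 + (½)*4 = 2 + 2 = 4)
w(M, u) = (4 + u)²/(M + u)² (w(M, u) = ((u + 4)/(M + u))² = ((4 + u)/(M + u))² = (4 + u)²/(M + u)²)
21388/32068 - 3613/w(-162, x(5)) = 21388/32068 - 3613*(-162 + 5)²/(4 + 5)² = 21388*(1/32068) - 3613/(9²/(-157)²) = 5347/8017 - 3613/(81*(1/24649)) = 5347/8017 - 3613/81/24649 = 5347/8017 - 3613*24649/81 = 5347/8017 - 89056837/81 = -713968229122/649377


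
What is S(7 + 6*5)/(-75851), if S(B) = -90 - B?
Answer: 127/75851 ≈ 0.0016743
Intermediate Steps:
S(7 + 6*5)/(-75851) = (-90 - (7 + 6*5))/(-75851) = (-90 - (7 + 30))*(-1/75851) = (-90 - 1*37)*(-1/75851) = (-90 - 37)*(-1/75851) = -127*(-1/75851) = 127/75851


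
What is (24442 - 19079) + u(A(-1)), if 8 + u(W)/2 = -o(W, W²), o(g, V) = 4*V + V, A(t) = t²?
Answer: 5337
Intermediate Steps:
o(g, V) = 5*V
u(W) = -16 - 10*W² (u(W) = -16 + 2*(-5*W²) = -16 - 10*W²)
(24442 - 19079) + u(A(-1)) = (24442 - 19079) + (-16 - 10*((-1)²)²) = 5363 + (-16 - 10*1²) = 5363 + (-16 - 10*1) = 5363 + (-16 - 10) = 5363 - 26 = 5337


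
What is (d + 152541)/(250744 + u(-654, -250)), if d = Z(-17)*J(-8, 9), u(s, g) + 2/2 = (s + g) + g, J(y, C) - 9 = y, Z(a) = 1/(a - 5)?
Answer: 3355901/5490958 ≈ 0.61117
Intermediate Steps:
Z(a) = 1/(-5 + a)
J(y, C) = 9 + y
u(s, g) = -1 + s + 2*g (u(s, g) = -1 + ((s + g) + g) = -1 + ((g + s) + g) = -1 + (s + 2*g) = -1 + s + 2*g)
d = -1/22 (d = (9 - 8)/(-5 - 17) = 1/(-22) = -1/22*1 = -1/22 ≈ -0.045455)
(d + 152541)/(250744 + u(-654, -250)) = (-1/22 + 152541)/(250744 + (-1 - 654 + 2*(-250))) = 3355901/(22*(250744 + (-1 - 654 - 500))) = 3355901/(22*(250744 - 1155)) = (3355901/22)/249589 = (3355901/22)*(1/249589) = 3355901/5490958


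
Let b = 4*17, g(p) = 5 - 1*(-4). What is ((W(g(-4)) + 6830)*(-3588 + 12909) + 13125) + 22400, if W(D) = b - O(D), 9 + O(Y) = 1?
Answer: 64406351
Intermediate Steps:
g(p) = 9 (g(p) = 5 + 4 = 9)
O(Y) = -8 (O(Y) = -9 + 1 = -8)
b = 68
W(D) = 76 (W(D) = 68 - 1*(-8) = 68 + 8 = 76)
((W(g(-4)) + 6830)*(-3588 + 12909) + 13125) + 22400 = ((76 + 6830)*(-3588 + 12909) + 13125) + 22400 = (6906*9321 + 13125) + 22400 = (64370826 + 13125) + 22400 = 64383951 + 22400 = 64406351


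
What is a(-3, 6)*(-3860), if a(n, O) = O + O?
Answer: -46320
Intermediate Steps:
a(n, O) = 2*O
a(-3, 6)*(-3860) = (2*6)*(-3860) = 12*(-3860) = -46320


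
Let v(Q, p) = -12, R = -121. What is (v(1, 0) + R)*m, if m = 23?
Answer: -3059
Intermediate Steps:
(v(1, 0) + R)*m = (-12 - 121)*23 = -133*23 = -3059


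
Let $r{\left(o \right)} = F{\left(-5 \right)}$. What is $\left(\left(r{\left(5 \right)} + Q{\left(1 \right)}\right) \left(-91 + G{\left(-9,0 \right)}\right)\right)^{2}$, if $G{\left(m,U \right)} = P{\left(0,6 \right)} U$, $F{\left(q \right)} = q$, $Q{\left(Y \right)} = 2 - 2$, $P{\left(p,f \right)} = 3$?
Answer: $207025$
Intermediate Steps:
$Q{\left(Y \right)} = 0$
$G{\left(m,U \right)} = 3 U$
$r{\left(o \right)} = -5$
$\left(\left(r{\left(5 \right)} + Q{\left(1 \right)}\right) \left(-91 + G{\left(-9,0 \right)}\right)\right)^{2} = \left(\left(-5 + 0\right) \left(-91 + 3 \cdot 0\right)\right)^{2} = \left(- 5 \left(-91 + 0\right)\right)^{2} = \left(\left(-5\right) \left(-91\right)\right)^{2} = 455^{2} = 207025$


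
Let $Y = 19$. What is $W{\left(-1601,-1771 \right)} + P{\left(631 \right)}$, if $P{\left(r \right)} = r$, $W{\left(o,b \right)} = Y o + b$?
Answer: $-31559$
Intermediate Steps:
$W{\left(o,b \right)} = b + 19 o$ ($W{\left(o,b \right)} = 19 o + b = b + 19 o$)
$W{\left(-1601,-1771 \right)} + P{\left(631 \right)} = \left(-1771 + 19 \left(-1601\right)\right) + 631 = \left(-1771 - 30419\right) + 631 = -32190 + 631 = -31559$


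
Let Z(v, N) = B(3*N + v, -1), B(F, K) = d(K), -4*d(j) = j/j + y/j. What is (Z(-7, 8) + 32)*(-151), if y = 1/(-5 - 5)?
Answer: -191619/40 ≈ -4790.5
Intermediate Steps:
y = -1/10 (y = 1/(-10) = -1/10 ≈ -0.10000)
d(j) = -1/4 + 1/(40*j) (d(j) = -(j/j - 1/(10*j))/4 = -(1 - 1/(10*j))/4 = -1/4 + 1/(40*j))
B(F, K) = (1 - 10*K)/(40*K)
Z(v, N) = -11/40 (Z(v, N) = (1/40)*(1 - 10*(-1))/(-1) = (1/40)*(-1)*(1 + 10) = (1/40)*(-1)*11 = -11/40)
(Z(-7, 8) + 32)*(-151) = (-11/40 + 32)*(-151) = (1269/40)*(-151) = -191619/40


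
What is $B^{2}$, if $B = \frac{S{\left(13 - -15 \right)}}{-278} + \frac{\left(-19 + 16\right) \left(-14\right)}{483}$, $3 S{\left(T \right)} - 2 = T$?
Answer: $\frac{26569}{10220809} \approx 0.0025995$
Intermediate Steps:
$S{\left(T \right)} = \frac{2}{3} + \frac{T}{3}$
$B = \frac{163}{3197}$ ($B = \frac{\frac{2}{3} + \frac{13 - -15}{3}}{-278} + \frac{\left(-19 + 16\right) \left(-14\right)}{483} = \left(\frac{2}{3} + \frac{13 + 15}{3}\right) \left(- \frac{1}{278}\right) + \left(-3\right) \left(-14\right) \frac{1}{483} = \left(\frac{2}{3} + \frac{1}{3} \cdot 28\right) \left(- \frac{1}{278}\right) + 42 \cdot \frac{1}{483} = \left(\frac{2}{3} + \frac{28}{3}\right) \left(- \frac{1}{278}\right) + \frac{2}{23} = 10 \left(- \frac{1}{278}\right) + \frac{2}{23} = - \frac{5}{139} + \frac{2}{23} = \frac{163}{3197} \approx 0.050985$)
$B^{2} = \left(\frac{163}{3197}\right)^{2} = \frac{26569}{10220809}$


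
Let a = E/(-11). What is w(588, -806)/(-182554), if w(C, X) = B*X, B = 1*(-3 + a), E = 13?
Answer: -18538/1004047 ≈ -0.018463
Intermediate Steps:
a = -13/11 (a = 13/(-11) = 13*(-1/11) = -13/11 ≈ -1.1818)
B = -46/11 (B = 1*(-3 - 13/11) = 1*(-46/11) = -46/11 ≈ -4.1818)
w(C, X) = -46*X/11
w(588, -806)/(-182554) = -46/11*(-806)/(-182554) = (37076/11)*(-1/182554) = -18538/1004047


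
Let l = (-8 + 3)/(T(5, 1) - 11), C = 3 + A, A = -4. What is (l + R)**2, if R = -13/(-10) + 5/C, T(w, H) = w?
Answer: 1849/225 ≈ 8.2178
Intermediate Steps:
C = -1 (C = 3 - 4 = -1)
l = 5/6 (l = (-8 + 3)/(5 - 11) = -5/(-6) = -5*(-1/6) = 5/6 ≈ 0.83333)
R = -37/10 (R = -13/(-10) + 5/(-1) = -13*(-1/10) + 5*(-1) = 13/10 - 5 = -37/10 ≈ -3.7000)
(l + R)**2 = (5/6 - 37/10)**2 = (-43/15)**2 = 1849/225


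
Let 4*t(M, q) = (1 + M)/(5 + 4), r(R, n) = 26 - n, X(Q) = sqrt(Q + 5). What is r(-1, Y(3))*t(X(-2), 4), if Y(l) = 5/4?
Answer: 11/16 + 11*sqrt(3)/16 ≈ 1.8783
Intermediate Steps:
X(Q) = sqrt(5 + Q)
Y(l) = 5/4 (Y(l) = 5*(1/4) = 5/4)
t(M, q) = 1/36 + M/36 (t(M, q) = ((1 + M)/(5 + 4))/4 = ((1 + M)/9)/4 = ((1 + M)*(1/9))/4 = (1/9 + M/9)/4 = 1/36 + M/36)
r(-1, Y(3))*t(X(-2), 4) = (26 - 1*5/4)*(1/36 + sqrt(5 - 2)/36) = (26 - 5/4)*(1/36 + sqrt(3)/36) = 99*(1/36 + sqrt(3)/36)/4 = 11/16 + 11*sqrt(3)/16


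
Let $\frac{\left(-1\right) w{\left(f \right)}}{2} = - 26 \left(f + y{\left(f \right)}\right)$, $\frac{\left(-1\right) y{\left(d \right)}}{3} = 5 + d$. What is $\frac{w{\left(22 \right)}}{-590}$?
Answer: $\frac{26}{5} \approx 5.2$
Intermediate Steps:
$y{\left(d \right)} = -15 - 3 d$ ($y{\left(d \right)} = - 3 \left(5 + d\right) = -15 - 3 d$)
$w{\left(f \right)} = -780 - 104 f$ ($w{\left(f \right)} = - 2 \left(- 26 \left(f - \left(15 + 3 f\right)\right)\right) = - 2 \left(- 26 \left(-15 - 2 f\right)\right) = - 2 \left(390 + 52 f\right) = -780 - 104 f$)
$\frac{w{\left(22 \right)}}{-590} = \frac{-780 - 2288}{-590} = \left(-780 - 2288\right) \left(- \frac{1}{590}\right) = \left(-3068\right) \left(- \frac{1}{590}\right) = \frac{26}{5}$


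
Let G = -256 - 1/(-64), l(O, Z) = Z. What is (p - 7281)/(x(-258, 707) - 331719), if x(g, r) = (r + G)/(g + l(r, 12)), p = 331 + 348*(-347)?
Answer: 2010603264/5222612801 ≈ 0.38498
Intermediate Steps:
p = -120425 (p = 331 - 120756 = -120425)
G = -16383/64 (G = -256 - 1*(-1/64) = -256 + 1/64 = -16383/64 ≈ -255.98)
x(g, r) = (-16383/64 + r)/(12 + g) (x(g, r) = (r - 16383/64)/(g + 12) = (-16383/64 + r)/(12 + g))
(p - 7281)/(x(-258, 707) - 331719) = (-120425 - 7281)/((-16383/64 + 707)/(12 - 258) - 331719) = -127706/((28865/64)/(-246) - 331719) = -127706/(-1/246*28865/64 - 331719) = -127706/(-28865/15744 - 331719) = -127706/(-5222612801/15744) = -127706*(-15744/5222612801) = 2010603264/5222612801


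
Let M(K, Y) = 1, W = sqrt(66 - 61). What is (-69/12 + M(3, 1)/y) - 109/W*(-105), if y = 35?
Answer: -801/140 + 2289*sqrt(5) ≈ 5112.6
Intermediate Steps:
W = sqrt(5) ≈ 2.2361
(-69/12 + M(3, 1)/y) - 109/W*(-105) = (-69/12 + 1/35) - 109*sqrt(5)/5*(-105) = (-69*1/12 + 1*(1/35)) - 109*sqrt(5)/5*(-105) = (-23/4 + 1/35) - 109*sqrt(5)/5*(-105) = -801/140 + 2289*sqrt(5)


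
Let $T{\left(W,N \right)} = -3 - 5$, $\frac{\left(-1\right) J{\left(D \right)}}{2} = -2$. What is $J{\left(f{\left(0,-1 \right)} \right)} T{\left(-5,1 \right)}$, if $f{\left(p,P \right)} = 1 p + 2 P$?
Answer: $-32$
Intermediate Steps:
$f{\left(p,P \right)} = p + 2 P$
$J{\left(D \right)} = 4$ ($J{\left(D \right)} = \left(-2\right) \left(-2\right) = 4$)
$T{\left(W,N \right)} = -8$
$J{\left(f{\left(0,-1 \right)} \right)} T{\left(-5,1 \right)} = 4 \left(-8\right) = -32$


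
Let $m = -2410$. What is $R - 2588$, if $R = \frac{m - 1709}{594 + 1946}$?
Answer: $- \frac{6577639}{2540} \approx -2589.6$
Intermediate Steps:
$R = - \frac{4119}{2540}$ ($R = \frac{-2410 - 1709}{594 + 1946} = - \frac{4119}{2540} \approx -1.6217$)
$R - 2588 = - \frac{4119}{2540} - 2588 = - \frac{6577639}{2540}$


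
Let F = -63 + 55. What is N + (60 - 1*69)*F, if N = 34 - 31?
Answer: 75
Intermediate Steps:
N = 3
F = -8
N + (60 - 1*69)*F = 3 + (60 - 1*69)*(-8) = 3 + (60 - 69)*(-8) = 3 - 9*(-8) = 3 + 72 = 75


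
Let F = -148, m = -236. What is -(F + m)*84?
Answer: 32256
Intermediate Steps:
-(F + m)*84 = -(-148 - 236)*84 = -(-384)*84 = -1*(-32256) = 32256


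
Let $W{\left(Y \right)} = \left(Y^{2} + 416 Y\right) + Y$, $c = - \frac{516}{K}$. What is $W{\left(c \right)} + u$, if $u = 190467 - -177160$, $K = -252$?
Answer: $\frac{162501907}{441} \approx 3.6849 \cdot 10^{5}$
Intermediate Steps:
$u = 367627$ ($u = 190467 + 177160 = 367627$)
$c = \frac{43}{21}$ ($c = - \frac{516}{-252} = \left(-516\right) \left(- \frac{1}{252}\right) = \frac{43}{21} \approx 2.0476$)
$W{\left(Y \right)} = Y^{2} + 417 Y$
$W{\left(c \right)} + u = \frac{43 \left(417 + \frac{43}{21}\right)}{21} + 367627 = \frac{43}{21} \cdot \frac{8800}{21} + 367627 = \frac{378400}{441} + 367627 = \frac{162501907}{441}$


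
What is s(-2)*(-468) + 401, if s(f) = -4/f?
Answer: -535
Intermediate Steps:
s(-2)*(-468) + 401 = -4/(-2)*(-468) + 401 = -4*(-1/2)*(-468) + 401 = 2*(-468) + 401 = -936 + 401 = -535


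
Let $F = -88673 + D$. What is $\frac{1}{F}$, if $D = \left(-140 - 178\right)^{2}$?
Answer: $\frac{1}{12451} \approx 8.0315 \cdot 10^{-5}$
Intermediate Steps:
$D = 101124$ ($D = \left(-140 - 178\right)^{2} = \left(-318\right)^{2} = 101124$)
$F = 12451$ ($F = -88673 + 101124 = 12451$)
$\frac{1}{F} = \frac{1}{12451}$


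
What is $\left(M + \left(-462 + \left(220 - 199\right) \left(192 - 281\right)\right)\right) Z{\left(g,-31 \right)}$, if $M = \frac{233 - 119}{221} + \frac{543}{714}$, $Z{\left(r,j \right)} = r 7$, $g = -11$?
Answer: $\frac{79289815}{442} \approx 1.7939 \cdot 10^{5}$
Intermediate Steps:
$Z{\left(r,j \right)} = 7 r$
$M = \frac{3949}{3094}$ ($M = \left(233 - 119\right) \frac{1}{221} + 543 \cdot \frac{1}{714} = 114 \cdot \frac{1}{221} + \frac{181}{238} = \frac{114}{221} + \frac{181}{238} = \frac{3949}{3094} \approx 1.2763$)
$\left(M + \left(-462 + \left(220 - 199\right) \left(192 - 281\right)\right)\right) Z{\left(g,-31 \right)} = \left(\frac{3949}{3094} + \left(-462 + \left(220 - 199\right) \left(192 - 281\right)\right)\right) 7 \left(-11\right) = \left(\frac{3949}{3094} + \left(-462 + 21 \left(-89\right)\right)\right) \left(-77\right) = \left(\frac{3949}{3094} - 2331\right) \left(-77\right) = \left(- \frac{7208165}{3094}\right) \left(-77\right) = \frac{79289815}{442}$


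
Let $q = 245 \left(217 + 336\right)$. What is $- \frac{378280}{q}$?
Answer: $- \frac{1544}{553} \approx -2.792$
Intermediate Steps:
$q = 135485$ ($q = 245 \cdot 553 = 135485$)
$- \frac{378280}{q} = - \frac{378280}{135485} = \left(-378280\right) \frac{1}{135485} = - \frac{1544}{553}$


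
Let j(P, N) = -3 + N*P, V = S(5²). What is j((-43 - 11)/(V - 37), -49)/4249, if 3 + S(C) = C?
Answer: -897/21245 ≈ -0.042222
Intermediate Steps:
S(C) = -3 + C
V = 22 (V = -3 + 5² = -3 + 25 = 22)
j((-43 - 11)/(V - 37), -49)/4249 = (-3 - 49*(-43 - 11)/(22 - 37))/4249 = (-3 - (-2646)/(-15))*(1/4249) = (-3 - (-2646)*(-1)/15)*(1/4249) = (-3 - 49*18/5)*(1/4249) = (-3 - 882/5)*(1/4249) = -897/5*1/4249 = -897/21245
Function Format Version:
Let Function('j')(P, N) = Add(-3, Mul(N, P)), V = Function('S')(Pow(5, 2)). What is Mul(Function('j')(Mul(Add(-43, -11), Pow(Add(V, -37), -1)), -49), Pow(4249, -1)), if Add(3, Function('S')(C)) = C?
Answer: Rational(-897, 21245) ≈ -0.042222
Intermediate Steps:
Function('S')(C) = Add(-3, C)
V = 22 (V = Add(-3, Pow(5, 2)) = Add(-3, 25) = 22)
Mul(Function('j')(Mul(Add(-43, -11), Pow(Add(V, -37), -1)), -49), Pow(4249, -1)) = Mul(Add(-3, Mul(-49, Mul(Add(-43, -11), Pow(Add(22, -37), -1)))), Pow(4249, -1)) = Mul(Add(-3, Mul(-49, Mul(-54, Pow(-15, -1)))), Rational(1, 4249)) = Mul(Add(-3, Mul(-49, Mul(-54, Rational(-1, 15)))), Rational(1, 4249)) = Mul(Add(-3, Mul(-49, Rational(18, 5))), Rational(1, 4249)) = Mul(Add(-3, Rational(-882, 5)), Rational(1, 4249)) = Mul(Rational(-897, 5), Rational(1, 4249)) = Rational(-897, 21245)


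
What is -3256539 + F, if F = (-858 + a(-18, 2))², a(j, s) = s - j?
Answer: -2554295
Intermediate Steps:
F = 702244 (F = (-858 + (2 - 1*(-18)))² = (-858 + (2 + 18))² = (-858 + 20)² = (-838)² = 702244)
-3256539 + F = -3256539 + 702244 = -2554295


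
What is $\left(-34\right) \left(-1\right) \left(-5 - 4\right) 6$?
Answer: $-1836$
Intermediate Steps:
$\left(-34\right) \left(-1\right) \left(-5 - 4\right) 6 = 34 \left(\left(-9\right) 6\right) = 34 \left(-54\right) = -1836$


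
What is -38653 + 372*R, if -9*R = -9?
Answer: -38281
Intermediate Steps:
R = 1 (R = -⅑*(-9) = 1)
-38653 + 372*R = -38653 + 372*1 = -38653 + 372 = -38281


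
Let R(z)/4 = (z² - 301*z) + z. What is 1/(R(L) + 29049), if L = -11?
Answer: 1/42733 ≈ 2.3401e-5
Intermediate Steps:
R(z) = -1200*z + 4*z² (R(z) = 4*((z² - 301*z) + z) = 4*(z² - 300*z) = -1200*z + 4*z²)
1/(R(L) + 29049) = 1/(4*(-11)*(-300 - 11) + 29049) = 1/(4*(-11)*(-311) + 29049) = 1/(13684 + 29049) = 1/42733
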